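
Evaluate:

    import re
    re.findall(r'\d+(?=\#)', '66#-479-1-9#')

Because the assertion is zero-width, the text it checks is not consumed and won't appear in the result.
Matches: at [0:2] → '66'; at [10:11] → '9'.
No capturing groups, so `findall` returns the 2 full match strings.

['66', '9']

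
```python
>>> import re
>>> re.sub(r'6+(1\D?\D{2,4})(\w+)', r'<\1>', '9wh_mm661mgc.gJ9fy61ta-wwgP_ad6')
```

The pattern matches one or more of a literal '6'; then the literal '1', then optionally a non-digit, then 2 to 4 of a non-digit (captured); then one or more of a word character (captured).
Matches: at [6:22] → '661mgc.gJ9fy61ta'.
Each match is replaced using the text its own group 1 captured.

'9wh_mm<1mgc.g>-wwgP_ad6'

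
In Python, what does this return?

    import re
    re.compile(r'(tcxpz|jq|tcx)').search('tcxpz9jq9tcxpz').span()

Alternation tries branches left to right and keeps the first one that lets the overall match succeed at that position.
`re.search` tries every starting position until one works.
The match spans [0:5] → 'tcxpz'.
Captured: group 1 = 'tcxpz'.

(0, 5)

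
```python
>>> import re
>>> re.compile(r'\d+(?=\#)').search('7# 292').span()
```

(0, 1)

Because the assertion is zero-width, the text it checks is not consumed and won't appear in the result.
The match spans [0:1] → '7'.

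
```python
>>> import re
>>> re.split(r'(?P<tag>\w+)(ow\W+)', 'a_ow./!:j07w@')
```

['', 'a_', 'ow./!:', 'j07w@']

The pattern matches one or more of a word character (captured as 'tag'); then the literal 'ow', then one or more of a non-word character (captured).
Matches to split on: at [0:8] → 'a_ow./!:'.
Because the pattern has a capturing group, `split` also inserts each captured text between the pieces.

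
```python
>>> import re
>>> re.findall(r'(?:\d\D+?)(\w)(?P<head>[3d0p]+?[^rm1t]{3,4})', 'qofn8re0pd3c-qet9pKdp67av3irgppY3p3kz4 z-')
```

This matches a digit, then one or more of a non-digit (lazy) (non-capturing group); then a word character (captured); then one or more of one of [3d0p] (lazy), then 3 to 4 of any character except [rm1t] (captured as 'head').
The `?` after the quantifier makes it lazy — it takes as little as possible before letting the rest of the pattern try.
Matches: at [4:12] match '8re0pd3c', groups = ('e', '0pd3c'); at [16:24] match '9pKdp67a', groups = ('K', 'dp67a'); at [25:34] match '3irgppY3p', groups = ('g', 'ppY3p').
2 groups means each result is a tuple of 2 captured strings — 3 here.

[('e', '0pd3c'), ('K', 'dp67a'), ('g', 'ppY3p')]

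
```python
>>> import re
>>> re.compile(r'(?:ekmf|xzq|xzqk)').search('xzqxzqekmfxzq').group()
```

'xzq'

Unlike `match`, `search` isn't anchored — it looks for the pattern anywhere in the string.
The match spans [0:3] → 'xzq'.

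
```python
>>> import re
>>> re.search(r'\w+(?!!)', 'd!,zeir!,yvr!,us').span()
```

`(?!…)`/`(?<!…)` only lets a position through if the neighbouring text does NOT match; no characters are consumed.
`search` walks the string left to right and returns the first match it finds.
The match spans [3:6] → 'zei'.

(3, 6)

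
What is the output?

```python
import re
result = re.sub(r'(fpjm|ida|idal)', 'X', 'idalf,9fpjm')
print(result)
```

Xlf,9X

`|` is ordered: at each position the engine commits to the first alternative that works.
Matches: at [0:3] → 'ida'; at [7:11] → 'fpjm'.
`sub` substitutes 'X' at each match site.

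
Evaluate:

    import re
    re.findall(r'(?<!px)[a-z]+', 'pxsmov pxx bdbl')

['pxsmov', 'pxx', 'bdbl']

A negative assertion filters positions out without eating any characters.
Scanning left to right: at [0:6] → 'pxsmov'; at [7:10] → 'pxx'; at [11:15] → 'bdbl'.
Since nothing is captured, `findall` lists the 3 matched substrings directly.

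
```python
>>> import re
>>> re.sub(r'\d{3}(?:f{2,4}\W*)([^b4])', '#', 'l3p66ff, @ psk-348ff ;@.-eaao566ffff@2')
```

'l3p66ff, @ psk-#aao#'

The pattern matches exactly 3 of a digit; then 2 to 4 of the literal 'f', then zero or more of a non-word character (non-capturing group); then any character except [b4] (captured).
Matches: at [15:26] → '348ff ;@.-e'; at [29:38] → '566ffff@2'.
Each match is replaced by '#'.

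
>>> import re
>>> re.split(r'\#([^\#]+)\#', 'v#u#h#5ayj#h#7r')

Because the pattern has a capturing group, `split` also inserts each captured text between the pieces.

['v', 'u', 'h', '5ayj', 'h#7r']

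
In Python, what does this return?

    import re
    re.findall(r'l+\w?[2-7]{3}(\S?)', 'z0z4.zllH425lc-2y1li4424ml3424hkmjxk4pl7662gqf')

This matches one or more of the literal 'l', then optionally a word character, then exactly 3 of a character in [2-7]; then optionally a non-whitespace character (captured).
Scanning left to right: at [6:13] match 'llH425l', group 1 = 'l'; at [18:24] match 'li4424', group 1 = '4'; at [25:31] match 'l3424h', group 1 = 'h'; at [38:44] match 'l7662g', group 1 = 'g'.
With a single group, `findall` returns only what that group captured — 4 items.

['l', '4', 'h', 'g']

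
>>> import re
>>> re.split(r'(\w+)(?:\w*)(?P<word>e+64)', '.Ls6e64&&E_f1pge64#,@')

['.', 'Ls6', 'e64', '&&', 'E_f1pg', 'e64', '#,@']

Pattern: one or more of a word character (captured); then zero or more of a word character (non-capturing group); then one or more of a literal 'e', then the literal '64' (captured as 'word').
Matches to split on: at [1:7] → 'Ls6e64'; at [9:18] → 'E_f1pge64'.
The group in the pattern means `split` returns the separators' captures alongside the pieces.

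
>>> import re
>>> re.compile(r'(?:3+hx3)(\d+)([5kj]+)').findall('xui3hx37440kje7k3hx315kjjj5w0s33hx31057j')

The pattern matches one or more of the literal '3', then the literal 'hx3' (non-capturing group); then one or more of a digit (captured); then one or more of one of [5kj] (captured).
Matches: at [3:13] match '3hx37440kj', groups = ('7440', 'kj'); at [16:27] match '3hx315kjjj5', groups = ('15', 'kjjj5'); at [30:40] match '33hx31057j', groups = ('1057', 'j').
`findall` packs the 2 group values into a tuple for every match.

[('7440', 'kj'), ('15', 'kjjj5'), ('1057', 'j')]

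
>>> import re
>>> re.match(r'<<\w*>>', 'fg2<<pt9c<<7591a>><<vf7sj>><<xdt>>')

With `match`, the pattern is implicitly anchored at the beginning.
Here the pattern fails at index 0, so the call returns None.

None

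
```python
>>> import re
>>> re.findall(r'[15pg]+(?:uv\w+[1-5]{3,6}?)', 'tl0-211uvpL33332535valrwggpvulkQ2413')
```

Pattern: one or more of one of [15pg]; then the literal 'uv', then one or more of a word character, then 3 to 6 of a character in [1-5] (lazy) (non-capturing group).
Scanning left to right: at [5:36] → '11uvpL33332535valrwggpvulkQ2413'.
Since nothing is captured, `findall` lists the 1 matched substring directly.

['11uvpL33332535valrwggpvulkQ2413']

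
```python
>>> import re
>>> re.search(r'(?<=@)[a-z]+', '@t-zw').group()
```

't'

The lookaround is zero-width — it requires the adjacent text to match without consuming it, so the asserted text isn't part of the match.
Unlike `match`, `search` isn't anchored — it looks for the pattern anywhere in the string.
The match spans [1:2] → 't'.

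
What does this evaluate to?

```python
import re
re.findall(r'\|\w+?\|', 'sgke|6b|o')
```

Matches: at [4:8] → '|6b|'.
No capturing groups, so `findall` returns the 1 full match string.

['|6b|']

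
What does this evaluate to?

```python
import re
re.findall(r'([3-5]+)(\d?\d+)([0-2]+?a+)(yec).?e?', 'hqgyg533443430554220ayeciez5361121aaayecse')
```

[('53344343', '055422', '0a', 'yec'), ('53', '6112', '1aaa', 'yec')]

This matches one or more of a character in [3-5] (captured); then optionally a digit, then one or more of a digit (captured); then one or more of a character in [0-2] (lazy), then one or more of the literal 'a' (captured); then the literal 'ye', then the literal 'c' (captured); then optionally any character, then optionally the literal 'e'.
Matches: at [5:26] match '533443430554220ayecie', groups = ('53344343', '055422', '0a', 'yec'); at [27:42] match '5361121aaayecse', groups = ('53', '6112', '1aaa', 'yec').
`findall` packs the 4 group values into a tuple for every match.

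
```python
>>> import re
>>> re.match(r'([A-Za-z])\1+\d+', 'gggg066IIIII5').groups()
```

`\1` has to match the exact text group 1 already captured.
`re.match` only tries the pattern at the start of the string.
The match spans [0:7] → 'gggg066'.
Captured: group 1 = 'g'.

('g',)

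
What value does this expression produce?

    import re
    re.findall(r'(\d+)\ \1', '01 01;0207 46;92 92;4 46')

['01', '92', '4']

A backreference is literal: `\1` must see the identical characters the first group matched.
Scanning left to right: at [0:5] match '01 01', group 1 = '01'; at [14:19] match '92 92', group 1 = '92'; at [20:23] match '4 4', group 1 = '4'.
Because there's exactly one group, `findall` drops the full match and keeps group 1 from each hit.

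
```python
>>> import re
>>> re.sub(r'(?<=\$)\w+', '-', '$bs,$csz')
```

The positive lookaround only admits positions where the adjacent text matches; those characters stay outside the span.
Each match is replaced by '-'.

'$-,$-'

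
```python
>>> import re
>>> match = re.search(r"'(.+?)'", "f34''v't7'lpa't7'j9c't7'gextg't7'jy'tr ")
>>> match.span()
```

The `?` after the quantifier makes it lazy — it takes as little as possible before letting the rest of the pattern try.
`re.search` scans for the first position where the pattern succeeds.
The match spans [3:7] → "''v'".
Captured: group 1 = "'v".

(3, 7)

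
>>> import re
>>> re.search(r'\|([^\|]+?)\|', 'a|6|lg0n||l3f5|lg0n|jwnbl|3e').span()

(1, 4)

`re.search` tries every starting position until one works.
The match spans [1:4] → '|6|'.
Captured: group 1 = '6'.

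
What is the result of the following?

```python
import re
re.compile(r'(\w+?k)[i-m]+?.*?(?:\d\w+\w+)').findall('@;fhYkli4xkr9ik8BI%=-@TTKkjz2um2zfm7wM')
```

Pattern: one or more of a word character (lazy), then a literal 'k' (captured); then one or more of a character in [i-m] (lazy), then zero or more of any character (lazy); then a digit, then one or more of a word character, then one or more of a word character (non-capturing group).
Matches: at [2:18] match 'fhYkli4xkr9ik8BI', group 1 = 'fhYk'; at [22:38] match 'TTKkjz2um2zfm7wM', group 1 = 'TTKk'.
With a single group, `findall` returns only what that group captured — 2 items.

['fhYk', 'TTKk']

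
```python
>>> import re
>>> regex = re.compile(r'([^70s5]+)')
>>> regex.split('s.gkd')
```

['s', '.gkd', '']

With a capturing group present, the delimiter's captured portion is kept in the result list.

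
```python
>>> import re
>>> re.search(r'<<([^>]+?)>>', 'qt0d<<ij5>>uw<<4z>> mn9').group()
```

'<<ij5>>'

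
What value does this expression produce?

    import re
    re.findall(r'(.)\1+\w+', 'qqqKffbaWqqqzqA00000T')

A backreference is literal: `\1` must see the identical characters the first group matched.
Scanning left to right: at [0:21] match 'qqqKffbaWqqqzqA00000T', group 1 = 'q'.
With a single group, `findall` returns only what that group captured — 1 item.

['q']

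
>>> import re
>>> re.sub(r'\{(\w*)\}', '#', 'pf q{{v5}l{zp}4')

Matches: at [5:9] → '{v5}'; at [10:14] → '{zp}'.
Every occurrence is swapped for '#'.

'pf q{#l#4'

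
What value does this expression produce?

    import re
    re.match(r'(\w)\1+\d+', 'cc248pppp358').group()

'cc248'

`\1` has to match the exact text group 1 already captured.
`re.match` won't scan ahead — the pattern has to work from the very first character.
The match spans [0:5] → 'cc248'.
Captured: group 1 = 'c'.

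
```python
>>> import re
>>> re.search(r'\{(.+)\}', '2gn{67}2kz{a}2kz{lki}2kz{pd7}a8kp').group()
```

`search` walks the string left to right and returns the first match it finds.
The match spans [3:29] → '{67}2kz{a}2kz{lki}2kz{pd7}'.
Captured: group 1 = '67}2kz{a}2kz{lki}2kz{pd7'.

'{67}2kz{a}2kz{lki}2kz{pd7}'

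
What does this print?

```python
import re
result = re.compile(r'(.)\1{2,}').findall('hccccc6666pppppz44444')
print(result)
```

A backreference is literal: `\1` must see the identical characters the first group matched.
Scanning left to right: at [1:6] match 'ccccc', group 1 = 'c'; at [6:10] match '6666', group 1 = '6'; at [10:15] match 'ppppp', group 1 = 'p'; at [16:21] match '44444', group 1 = '4'.
With a single group, `findall` returns only what that group captured — 4 items.

['c', '6', 'p', '4']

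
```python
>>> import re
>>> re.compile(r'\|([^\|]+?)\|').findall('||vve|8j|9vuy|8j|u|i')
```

['vve', '9vuy', 'u']

`findall` collects group 1 from each match (3 total).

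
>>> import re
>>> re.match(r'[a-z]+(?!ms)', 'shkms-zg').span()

(0, 5)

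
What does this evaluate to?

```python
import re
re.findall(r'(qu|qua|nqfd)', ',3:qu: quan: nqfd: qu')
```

Alternation isn't longest-match — the leftmost alternative that fits at this position is chosen.
`findall` collects group 1 from each match (4 total).

['qu', 'qu', 'nqfd', 'qu']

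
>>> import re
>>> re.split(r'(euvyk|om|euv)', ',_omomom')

[',_', 'om', '', 'om', '', 'om', '']

Matches to split on: at [2:4] → 'om'; at [4:6] → 'om'; at [6:8] → 'om'.
With a capturing group present, the delimiter's captured portion is kept in the result list.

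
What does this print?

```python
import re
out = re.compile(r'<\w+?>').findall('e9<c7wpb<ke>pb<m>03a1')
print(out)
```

['<ke>', '<m>']

Scanning left to right: at [8:12] → '<ke>'; at [14:17] → '<m>'.
With no groups in the pattern, `findall` gives back each whole match — 2 here.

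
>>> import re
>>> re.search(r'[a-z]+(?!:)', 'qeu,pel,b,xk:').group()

'qeu'

`(?!…)`/`(?<!…)` only lets a position through if the neighbouring text does NOT match; no characters are consumed.
The match spans [0:3] → 'qeu'.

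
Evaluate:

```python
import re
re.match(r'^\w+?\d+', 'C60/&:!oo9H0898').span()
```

Pattern: anchored at the start of the string; then one or more of a word character (lazy); then one or more of a digit.
`re.match` only tries the pattern at the start of the string.
The match spans [0:3] → 'C60'.

(0, 3)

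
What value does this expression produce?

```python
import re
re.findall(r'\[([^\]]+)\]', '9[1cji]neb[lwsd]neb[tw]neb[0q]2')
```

['1cji', 'lwsd', 'tw', '0q']

Scanning left to right: at [1:7] match '[1cji]', group 1 = '1cji'; at [10:16] match '[lwsd]', group 1 = 'lwsd'; at [19:23] match '[tw]', group 1 = 'tw'; at [26:30] match '[0q]', group 1 = '0q'.
With a single group, `findall` returns only what that group captured — 4 items.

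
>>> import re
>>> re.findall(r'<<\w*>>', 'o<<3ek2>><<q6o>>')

['<<3ek2>>', '<<q6o>>']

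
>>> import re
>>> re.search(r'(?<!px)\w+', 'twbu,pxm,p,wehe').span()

(0, 4)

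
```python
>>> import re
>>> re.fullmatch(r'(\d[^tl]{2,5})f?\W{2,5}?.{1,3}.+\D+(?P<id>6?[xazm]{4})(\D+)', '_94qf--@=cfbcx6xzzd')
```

`fullmatch` succeeds only if the pattern covers the string from start to end.
Here there's no way to consume every character, so the call returns None.

None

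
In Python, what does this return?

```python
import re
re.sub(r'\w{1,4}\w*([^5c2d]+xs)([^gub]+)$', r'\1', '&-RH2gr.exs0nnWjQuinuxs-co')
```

'&-.exs0nnWjQuinuxs'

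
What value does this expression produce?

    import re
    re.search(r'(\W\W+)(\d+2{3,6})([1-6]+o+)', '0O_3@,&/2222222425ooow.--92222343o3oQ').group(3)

This matches a non-word character, then one or more of a non-word character (captured); then one or more of a digit, then 3 to 6 of a literal '2' (captured); then one or more of a character in [1-6], then one or more of the literal 'o' (captured).
`re.search` scans for the first position where the pattern succeeds.
The match spans [4:21] → '@,&/2222222425ooo'.
Captured: group 1 = '@,&/', group 2 = '2222222', group 3 = '425ooo'.

'425ooo'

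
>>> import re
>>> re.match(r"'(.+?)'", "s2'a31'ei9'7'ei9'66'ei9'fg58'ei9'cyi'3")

None

`re.match` won't scan ahead — the pattern has to work from the very first character.
Here position 0 doesn't satisfy it, so the call returns None.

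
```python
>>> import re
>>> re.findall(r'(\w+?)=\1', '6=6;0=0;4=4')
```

['6', '0', '4']

A backreference is literal: `\1` must see the identical characters the first group matched.
Walking the string: at [0:3] match '6=6', group 1 = '6'; at [4:7] match '0=0', group 1 = '0'; at [8:11] match '4=4', group 1 = '4'.
With a single group, `findall` returns only what that group captured — 3 items.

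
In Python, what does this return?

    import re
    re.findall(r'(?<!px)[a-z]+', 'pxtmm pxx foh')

['pxtmm', 'pxx', 'foh']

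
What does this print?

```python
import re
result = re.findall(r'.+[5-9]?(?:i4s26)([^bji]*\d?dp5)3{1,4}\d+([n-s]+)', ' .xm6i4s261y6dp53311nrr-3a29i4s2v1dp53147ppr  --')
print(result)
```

[('1y6dp5', 'nrr')]

`findall` packs the 2 group values into a tuple for every match.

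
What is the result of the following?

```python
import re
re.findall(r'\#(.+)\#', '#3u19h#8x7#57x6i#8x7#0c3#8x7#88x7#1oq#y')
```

Scanning left to right: at [0:38] match '#3u19h#8x7#57x6i#8x7#0c3#8x7#88x7#1oq#', group 1 = '3u19h#8x7#57x6i#8x7#0c3#8x7#88x7#1oq'.
One capturing group, so `findall` returns just the captured substring from the one match — 1 in all.

['3u19h#8x7#57x6i#8x7#0c3#8x7#88x7#1oq']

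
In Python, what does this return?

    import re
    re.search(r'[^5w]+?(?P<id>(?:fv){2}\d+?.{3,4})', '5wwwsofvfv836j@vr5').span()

(4, 15)

The pattern matches one or more of any character except [5w] (lazy); then the literal 'fv' repeated 2 times, then one or more of a digit (lazy), then 3 to 4 of any character (captured as 'id').
`re.search` scans for the first position where the pattern succeeds.
The match spans [4:15] → 'sofvfv836j@'.
Captured: group 1 = 'fvfv836j@'.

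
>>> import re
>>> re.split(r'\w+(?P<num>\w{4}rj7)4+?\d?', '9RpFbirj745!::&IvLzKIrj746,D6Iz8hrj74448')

Because the quantifier is non-greedy, it stops expanding at the earliest point where the rest of the pattern can succeed.
With a capturing group present, the delimiter's captured portion is kept in the result list.

['', 'pFbirj7', '!::&', 'LzKIrj7', ',', 'Iz8hrj7', '48']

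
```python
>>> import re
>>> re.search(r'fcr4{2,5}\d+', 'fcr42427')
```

The pattern matches the literal 'fcr', then 2 to 5 of a literal '4'; then one or more of a digit.
Unlike `match`, `search` isn't anchored — it looks for the pattern anywhere in the string.
Here no position works, so the call returns None.

None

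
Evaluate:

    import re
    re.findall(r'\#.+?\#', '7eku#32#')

Since nothing is captured, `findall` lists the 1 matched substring directly.

['#32#']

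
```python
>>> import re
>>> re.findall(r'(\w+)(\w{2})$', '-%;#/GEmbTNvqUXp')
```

Pattern: one or more of a word character (captured); then exactly 2 of a word character (captured); then anchored at the end.
Matches: at [5:16] match 'GEmbTNvqUXp', groups = ('GEmbTNvqU', 'Xp').
2 groups means the one result is a tuple of 2 captured strings — 1 here.

[('GEmbTNvqU', 'Xp')]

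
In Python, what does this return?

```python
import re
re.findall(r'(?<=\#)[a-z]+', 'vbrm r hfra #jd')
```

['jd']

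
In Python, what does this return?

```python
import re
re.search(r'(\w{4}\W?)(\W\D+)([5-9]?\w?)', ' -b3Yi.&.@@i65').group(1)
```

The match spans [2:14] → 'b3Yi.&.@@i65'.
Captured: group 1 = 'b3Yi.', group 2 = '&.@@i', group 3 = '65'.

'b3Yi.'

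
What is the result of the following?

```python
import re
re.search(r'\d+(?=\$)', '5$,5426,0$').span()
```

(0, 1)

The lookaround is zero-width — it requires the adjacent text to match without consuming it, so the asserted text isn't part of the match.
`re.search` scans for the first position where the pattern succeeds.
The match spans [0:1] → '5'.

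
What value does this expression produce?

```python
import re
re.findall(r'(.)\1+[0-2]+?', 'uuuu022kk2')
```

['u', 'k']

`\1` is not a pattern — it's the concrete string captured by group 1, re-applied verbatim.
Scanning left to right: at [0:5] match 'uuuu0', group 1 = 'u'; at [7:10] match 'kk2', group 1 = 'k'.
Because there's exactly one group, `findall` drops the full match and keeps group 1 from each hit.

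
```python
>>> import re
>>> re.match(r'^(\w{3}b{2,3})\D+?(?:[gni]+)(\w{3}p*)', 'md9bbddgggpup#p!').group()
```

`re.match` only tries the pattern at the start of the string.
The match spans [0:13] → 'md9bbddgggpup'.

'md9bbddgggpup'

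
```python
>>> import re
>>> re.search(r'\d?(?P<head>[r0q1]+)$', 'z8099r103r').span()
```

The match spans [8:10] → '3r'.

(8, 10)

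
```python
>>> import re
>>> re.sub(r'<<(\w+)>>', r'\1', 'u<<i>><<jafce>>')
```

'uijafce'

Matches: at [1:6] → '<<i>>'; at [6:15] → '<<jafce>>'.
Each match is replaced using the text its own group 1 captured.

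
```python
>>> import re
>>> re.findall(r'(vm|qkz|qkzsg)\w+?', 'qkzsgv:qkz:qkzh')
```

['qkz', 'qkz']

`|` is ordered: at each position the engine commits to the first alternative that works.
`findall` collects group 1 from each match (2 total).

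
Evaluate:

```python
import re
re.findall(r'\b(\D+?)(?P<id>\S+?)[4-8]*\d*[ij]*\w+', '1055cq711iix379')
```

[]

Multiple groups make `findall` return tuples — one 2-tuple for each match.
Nothing in the string satisfies the pattern, so the list is empty.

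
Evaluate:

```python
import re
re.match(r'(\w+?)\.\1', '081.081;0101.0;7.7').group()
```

'081.081'

`\1` has to match the exact text group 1 already captured.
With `match`, the pattern is implicitly anchored at the beginning.
The match spans [0:7] → '081.081'.
Captured: group 1 = '081'.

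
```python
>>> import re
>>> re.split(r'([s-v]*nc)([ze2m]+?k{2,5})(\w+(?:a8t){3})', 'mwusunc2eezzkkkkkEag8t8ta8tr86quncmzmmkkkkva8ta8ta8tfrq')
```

['mw', 'usunc', '2eezzkkkkk', 'Eag8t8ta8tr86quncmzmmkkkkva8ta8ta8t', 'frq']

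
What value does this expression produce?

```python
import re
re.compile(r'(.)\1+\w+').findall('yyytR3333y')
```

['y']

After group 1 captures some text, `\1` only succeeds where that same text appears again.
Scanning left to right: at [0:10] match 'yyytR3333y', group 1 = 'y'.
With a single group, `findall` returns only what that group captured — 1 item.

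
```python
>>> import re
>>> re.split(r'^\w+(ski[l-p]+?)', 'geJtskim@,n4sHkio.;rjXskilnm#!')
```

['', 'skim', '@,n4sHkio.;rjXskilnm#!']

This matches anchored at the start of the string; then one or more of a word character; then the literal 'ski', then one or more of a character in [l-p] (lazy) (captured).
Matches to split on: at [0:8] → 'geJtskim'.
Because the pattern has a capturing group, `split` also inserts each captured text between the pieces.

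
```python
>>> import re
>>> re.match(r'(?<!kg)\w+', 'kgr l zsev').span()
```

(0, 3)

`(?!…)`/`(?<!…)` only lets a position through if the neighbouring text does NOT match; no characters are consumed.
`re.match` won't scan ahead — the pattern has to work from the very first character.
The match spans [0:3] → 'kgr'.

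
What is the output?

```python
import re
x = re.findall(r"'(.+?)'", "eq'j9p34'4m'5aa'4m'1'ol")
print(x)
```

['j9p34', '5aa', '1']

Scanning left to right: at [2:9] match "'j9p34'", group 1 = 'j9p34'; at [11:16] match "'5aa'", group 1 = '5aa'; at [18:21] match "'1'", group 1 = '1'.
With a single group, `findall` returns only what that group captured — 3 items.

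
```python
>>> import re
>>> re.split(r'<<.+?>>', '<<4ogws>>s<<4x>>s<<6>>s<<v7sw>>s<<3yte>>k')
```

Lazy quantifiers expand one character at a time until the remainder of the pattern can match.
`split` removes every match and returns the 6 fragments in between.

['', 's', 's', 's', 's', 'k']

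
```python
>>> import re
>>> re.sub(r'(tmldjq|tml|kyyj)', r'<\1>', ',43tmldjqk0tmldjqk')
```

`|` is ordered: at each position the engine commits to the first alternative that works.
Matches: at [3:9] → 'tmldjq'; at [11:17] → 'tmldjq'.
Each match is replaced using the text its own group 1 captured.

',43<tmldjq>k0<tmldjq>k'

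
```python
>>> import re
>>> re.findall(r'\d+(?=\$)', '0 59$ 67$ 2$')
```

['59', '67', '2']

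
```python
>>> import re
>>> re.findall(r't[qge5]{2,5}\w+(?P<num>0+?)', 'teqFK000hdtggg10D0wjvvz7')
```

['0']

Because there's exactly one group, `findall` drops the full match and keeps group 1 from the one hit.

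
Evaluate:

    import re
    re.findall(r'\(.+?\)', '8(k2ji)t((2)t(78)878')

Since nothing is captured, `findall` lists the 3 matched substrings directly.

['(k2ji)', '((2)', '(78)']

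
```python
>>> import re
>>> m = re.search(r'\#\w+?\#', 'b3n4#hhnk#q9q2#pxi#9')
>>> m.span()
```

(4, 10)

`re.search` scans for the first position where the pattern succeeds.
The match spans [4:10] → '#hhnk#'.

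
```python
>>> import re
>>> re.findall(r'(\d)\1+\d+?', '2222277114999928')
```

`\1` is not a pattern — it's the concrete string captured by group 1, re-applied verbatim.
`findall` collects group 1 from each match (3 total).

['2', '1', '9']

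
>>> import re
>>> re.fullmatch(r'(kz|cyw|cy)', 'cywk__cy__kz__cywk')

For `fullmatch`, every character of the input must be accounted for by the pattern.
Here the pattern can't cover the whole string, so the call returns None.

None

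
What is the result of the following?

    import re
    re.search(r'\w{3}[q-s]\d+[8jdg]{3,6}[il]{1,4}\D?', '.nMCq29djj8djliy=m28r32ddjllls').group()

'nMCq29djj8djliy'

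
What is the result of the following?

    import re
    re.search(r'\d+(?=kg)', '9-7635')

The lookaround is zero-width — it requires the adjacent text to match without consuming it, so the asserted text isn't part of the match.
Here the pattern never matches, so the call returns None.

None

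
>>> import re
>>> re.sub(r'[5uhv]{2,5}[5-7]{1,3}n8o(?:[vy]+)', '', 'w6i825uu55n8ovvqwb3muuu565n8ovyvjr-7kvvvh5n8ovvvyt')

This matches 2 to 5 of one of [5uhv], then 1 to 3 of a character in [5-7], then the literal 'n8o'; then one or more of one of [vy] (non-capturing group).
Matches: at [5:15] → '5uu55n8ovv'; at [20:32] → 'uuu565n8ovyv'; at [37:49] → 'vvvh5n8ovvvy'.
Every occurrence is swapped for ''.

'w6i82qwb3mjr-7kt'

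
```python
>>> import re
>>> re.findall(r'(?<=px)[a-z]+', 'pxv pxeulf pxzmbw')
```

The lookaround is zero-width — it requires the adjacent text to match without consuming it, so the asserted text isn't part of the match.
Matches: at [2:3] → 'v'; at [6:10] → 'eulf'; at [13:17] → 'zmbw'.
With no groups in the pattern, `findall` gives back each whole match — 3 here.

['v', 'eulf', 'zmbw']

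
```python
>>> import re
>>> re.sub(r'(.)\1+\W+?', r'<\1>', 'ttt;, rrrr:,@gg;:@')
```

'<t>, <r>,@<g>:@'

A backreference is literal: `\1` must see the identical characters the first group matched.
Matches: at [0:4] → 'ttt;'; at [6:11] → 'rrrr:'; at [13:16] → 'gg;'.
Each match is replaced using the text its own group 1 captured.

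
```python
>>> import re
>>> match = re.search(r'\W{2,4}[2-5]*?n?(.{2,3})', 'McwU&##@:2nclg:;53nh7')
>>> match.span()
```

This matches 2 to 4 of a non-word character, then zero or more of a character in [2-5] (lazy); then optionally a literal 'n'; then 2 to 3 of any character (captured).
`search` walks the string left to right and returns the first match it finds.
The match spans [4:11] → '&##@:2n'.
Captured: group 1 = ':2n'.

(4, 11)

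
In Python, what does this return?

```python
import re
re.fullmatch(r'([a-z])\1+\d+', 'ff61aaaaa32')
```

None

For `fullmatch`, every character of the input must be accounted for by the pattern.
Here there's no way to consume every character, so the call returns None.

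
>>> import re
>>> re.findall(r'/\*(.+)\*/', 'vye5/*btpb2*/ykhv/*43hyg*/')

`findall` collects group 1 from the one match (1 total).

['btpb2*/ykhv/*43hyg']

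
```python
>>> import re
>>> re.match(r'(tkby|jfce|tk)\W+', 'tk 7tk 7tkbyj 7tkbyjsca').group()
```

`re.match` only tries the pattern at the start of the string.
The match spans [0:3] → 'tk '.
Captured: group 1 = 'tk'.

'tk '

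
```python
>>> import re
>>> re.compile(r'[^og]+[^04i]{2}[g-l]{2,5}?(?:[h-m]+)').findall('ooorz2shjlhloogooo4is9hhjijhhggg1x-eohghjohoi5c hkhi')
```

This matches one or more of any character except [og], then exactly 2 of any character except [04i], then 2 to 5 of a character in [g-l] (lazy); then one or more of a character in [h-m] (non-capturing group).
`findall` yields the raw match text (4 of them) because the pattern has no groups.

['rz2shjlhl', '4is9hhjijhh', '1x-eohghj', 'i5c hkhi']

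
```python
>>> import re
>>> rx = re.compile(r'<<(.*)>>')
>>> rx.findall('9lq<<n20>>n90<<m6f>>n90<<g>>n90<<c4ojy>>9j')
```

One capturing group, so `findall` returns just the captured substring from the one match — 1 in all.

['n20>>n90<<m6f>>n90<<g>>n90<<c4ojy']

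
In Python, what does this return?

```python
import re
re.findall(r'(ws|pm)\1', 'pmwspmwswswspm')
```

['ws']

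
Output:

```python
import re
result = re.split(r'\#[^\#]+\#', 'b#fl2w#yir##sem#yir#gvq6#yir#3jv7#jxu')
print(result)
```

Each match becomes a cut point; 5 segments remain.

['b', 'yir#', 'yir', 'yir', 'jxu']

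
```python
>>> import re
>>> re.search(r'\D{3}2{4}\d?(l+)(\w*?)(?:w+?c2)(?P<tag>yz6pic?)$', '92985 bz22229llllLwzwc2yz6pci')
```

None

Here nothing in the string fits, so the call returns None.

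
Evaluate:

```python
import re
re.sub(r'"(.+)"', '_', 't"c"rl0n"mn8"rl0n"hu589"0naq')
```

Matches: at [1:24] → '"c"rl0n"mn8"rl0n"hu589"'.
`sub` substitutes '_' at each match site.

't_0naq'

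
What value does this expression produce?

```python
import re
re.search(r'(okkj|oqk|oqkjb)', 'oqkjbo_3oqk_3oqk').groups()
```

The regex engine tests alternatives in the order written; an earlier branch that matches wins even if a later one would match more.
`re.search` scans for the first position where the pattern succeeds.
The match spans [0:3] → 'oqk'.
Captured: group 1 = 'oqk'.

('oqk',)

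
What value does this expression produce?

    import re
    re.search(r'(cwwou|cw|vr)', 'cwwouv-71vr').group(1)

'cwwou'

The regex engine tests alternatives in the order written; an earlier branch that matches wins even if a later one would match more.
`re.search` scans for the first position where the pattern succeeds.
The match spans [0:5] → 'cwwou'.
Captured: group 1 = 'cwwou'.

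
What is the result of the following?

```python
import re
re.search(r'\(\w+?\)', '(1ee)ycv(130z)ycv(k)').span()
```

`search` walks the string left to right and returns the first match it finds.
The match spans [0:5] → '(1ee)'.

(0, 5)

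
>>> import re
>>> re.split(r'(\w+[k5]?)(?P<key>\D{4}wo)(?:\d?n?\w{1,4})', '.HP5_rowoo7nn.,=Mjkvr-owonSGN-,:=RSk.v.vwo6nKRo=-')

['.HP5_rowoo7nn.,=', 'Mjk', 'vr-owo', '-,:=', 'RSk', '.v.vwo', '=-']

With a capturing group present, the delimiter's captured portion is kept in the result list.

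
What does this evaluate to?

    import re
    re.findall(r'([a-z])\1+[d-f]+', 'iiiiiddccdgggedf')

['i', 'c', 'g']

After group 1 captures some text, `\1` only succeeds where that same text appears again.
Walking the string: at [0:7] match 'iiiiidd', group 1 = 'i'; at [7:10] match 'ccd', group 1 = 'c'; at [10:16] match 'gggedf', group 1 = 'g'.
Because there's exactly one group, `findall` drops the full match and keeps group 1 from each hit.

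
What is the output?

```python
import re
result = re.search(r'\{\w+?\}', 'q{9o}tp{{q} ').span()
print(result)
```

The match spans [1:5] → '{9o}'.

(1, 5)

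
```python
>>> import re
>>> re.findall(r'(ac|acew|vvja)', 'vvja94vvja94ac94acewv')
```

Branches in `(...|...)` are attempted left-to-right; the first branch that allows the whole pattern to succeed is taken.
With a single group, `findall` returns only what that group captured — 4 items.

['vvja', 'vvja', 'ac', 'ac']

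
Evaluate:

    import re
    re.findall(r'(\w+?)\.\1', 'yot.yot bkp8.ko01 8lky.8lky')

['yot', '8lky']

`\1` has to match the exact text group 1 already captured.
Walking the string: at [0:7] match 'yot.yot', group 1 = 'yot'; at [18:27] match '8lky.8lky', group 1 = '8lky'.
One capturing group, so `findall` returns just the captured substring from each match — 2 in all.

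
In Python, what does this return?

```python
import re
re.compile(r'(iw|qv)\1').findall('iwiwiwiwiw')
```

`\1` has to match the exact text group 1 already captured.
With a single group, `findall` returns only what that group captured — 2 items.

['iw', 'iw']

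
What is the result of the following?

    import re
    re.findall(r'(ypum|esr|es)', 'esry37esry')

['esr', 'esr']

Branches in `(...|...)` are attempted left-to-right; the first branch that allows the whole pattern to succeed is taken.
With a single group, `findall` returns only what that group captured — 2 items.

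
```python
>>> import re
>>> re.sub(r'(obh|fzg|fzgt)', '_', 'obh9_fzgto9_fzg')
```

'_9__to9__'

The regex engine tests alternatives in the order written; an earlier branch that matches wins even if a later one would match more.
Each match is replaced by '_'.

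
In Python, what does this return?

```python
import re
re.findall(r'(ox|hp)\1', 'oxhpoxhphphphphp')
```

['hp', 'hp']

After group 1 captures some text, `\1` only succeeds where that same text appears again.
With a single group, `findall` returns only what that group captured — 2 items.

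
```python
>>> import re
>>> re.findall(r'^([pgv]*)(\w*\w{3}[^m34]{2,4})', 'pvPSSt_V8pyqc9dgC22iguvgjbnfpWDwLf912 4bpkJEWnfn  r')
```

[('pv', 'PSSt_V8pyqc9dgC22iguvgjbnfpWDwLf912 ')]

The pattern matches anchored at the start of the string; then zero or more of one of [pgv] (captured); then zero or more of a word character, then exactly 3 of a word character, then 2 to 4 of any character except [m34] (captured).
With 2 capturing groups, `findall` returns a 2-tuple per match.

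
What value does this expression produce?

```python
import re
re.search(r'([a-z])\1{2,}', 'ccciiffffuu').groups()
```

After group 1 captures some text, `\1` only succeeds where that same text appears again.
`re.search` tries every starting position until one works.
The match spans [0:3] → 'ccc'.
Captured: group 1 = 'c'.

('c',)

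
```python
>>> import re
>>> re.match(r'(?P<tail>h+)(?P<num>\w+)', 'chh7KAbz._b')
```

`re.match` won't scan ahead — the pattern has to work from the very first character.
Here position 0 doesn't satisfy it, so the call returns None.

None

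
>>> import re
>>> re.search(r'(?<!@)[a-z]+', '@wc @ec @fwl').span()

Because the assertion is negative and zero-width, positions next to the forbidden text are skipped.
Unlike `match`, `search` isn't anchored — it looks for the pattern anywhere in the string.
The match spans [2:3] → 'c'.

(2, 3)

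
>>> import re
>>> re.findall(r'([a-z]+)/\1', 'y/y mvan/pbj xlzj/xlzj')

['y', 'xlzj']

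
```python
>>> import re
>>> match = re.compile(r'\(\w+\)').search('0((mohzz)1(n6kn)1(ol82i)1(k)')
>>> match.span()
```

(2, 9)

The match spans [2:9] → '(mohzz)'.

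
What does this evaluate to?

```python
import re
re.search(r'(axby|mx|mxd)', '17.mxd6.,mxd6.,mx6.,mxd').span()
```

(3, 5)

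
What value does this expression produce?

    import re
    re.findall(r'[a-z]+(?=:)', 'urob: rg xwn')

['urob']

The positive lookaround only admits positions where the adjacent text matches; those characters stay outside the span.
Walking the string: at [0:4] → 'urob'.
No capturing groups, so `findall` returns the 1 full match string.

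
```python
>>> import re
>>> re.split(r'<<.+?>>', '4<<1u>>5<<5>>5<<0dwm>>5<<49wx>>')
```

['4', '5', '5', '5', '']

Because the quantifier is non-greedy, it stops expanding at the earliest point where the rest of the pattern can succeed.
The string is cut at each match, leaving 5 pieces.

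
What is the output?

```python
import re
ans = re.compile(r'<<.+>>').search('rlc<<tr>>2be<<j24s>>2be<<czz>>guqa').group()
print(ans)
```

<<tr>>2be<<j24s>>2be<<czz>>

The match spans [3:30] → '<<tr>>2be<<j24s>>2be<<czz>>'.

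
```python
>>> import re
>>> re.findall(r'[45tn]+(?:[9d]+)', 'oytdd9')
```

['tdd9']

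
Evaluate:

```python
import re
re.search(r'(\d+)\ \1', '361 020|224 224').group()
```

'224 224'

`\1` is not a pattern — it's the concrete string captured by group 1, re-applied verbatim.
The match spans [8:15] → '224 224'.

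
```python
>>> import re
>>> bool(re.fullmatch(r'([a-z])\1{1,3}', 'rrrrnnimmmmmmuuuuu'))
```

False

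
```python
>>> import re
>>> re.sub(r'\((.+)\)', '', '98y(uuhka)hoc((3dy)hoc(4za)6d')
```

'98y6d'

Matches: at [3:27] → '(uuhka)hoc((3dy)hoc(4za)'.
Each match is replaced by ''.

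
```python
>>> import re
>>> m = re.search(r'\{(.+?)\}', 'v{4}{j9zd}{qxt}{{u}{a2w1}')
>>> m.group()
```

'{4}'

The match spans [1:4] → '{4}'.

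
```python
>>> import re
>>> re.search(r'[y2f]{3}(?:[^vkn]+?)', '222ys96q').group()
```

'222y'

Because the quantifier is non-greedy, it stops expanding at the earliest point where the rest of the pattern can succeed.
The match spans [0:4] → '222y'.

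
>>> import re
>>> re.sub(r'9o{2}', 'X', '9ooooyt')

Pattern: a literal '9'; then exactly 2 of a literal 'o'.
Matches: at [0:3] → '9oo'.
`sub` substitutes 'X' at each match site.

'Xooyt'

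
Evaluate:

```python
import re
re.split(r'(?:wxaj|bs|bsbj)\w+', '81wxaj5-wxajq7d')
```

Matches to split on: at [2:7] → 'wxaj5'; at [8:15] → 'wxajq7d'.
Splitting on the pattern gives 3 pieces.

['81', '-', '']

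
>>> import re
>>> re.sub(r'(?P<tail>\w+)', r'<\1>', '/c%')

'/<c>%'

This matches one or more of a word character (captured as 'tail').
Matches: at [1:2] → 'c'.
Each match is replaced using the text its own group 1 captured.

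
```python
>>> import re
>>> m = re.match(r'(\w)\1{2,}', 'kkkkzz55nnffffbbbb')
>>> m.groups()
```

('k',)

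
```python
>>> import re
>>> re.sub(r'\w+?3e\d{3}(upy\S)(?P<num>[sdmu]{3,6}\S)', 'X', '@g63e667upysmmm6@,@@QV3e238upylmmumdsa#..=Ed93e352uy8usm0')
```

Pattern: one or more of a word character (lazy); then the literal '3e', then exactly 3 of a digit; then the literal 'upy', then a non-whitespace character (captured); then 3 to 6 of one of [sdmu], then a non-whitespace character (captured as 'num').
Matches: at [1:16] → 'g63e667upysmmm6'; at [20:38] → 'QV3e238upylmmumdsa'.
`sub` substitutes 'X' at each match site.

'@X@,@@X#..=Ed93e352uy8usm0'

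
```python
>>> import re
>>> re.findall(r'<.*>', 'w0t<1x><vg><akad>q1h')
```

['<1x><vg><akad>']

Matches: at [3:17] → '<1x><vg><akad>'.
`findall` yields the raw match text (1 of them) because the pattern has no groups.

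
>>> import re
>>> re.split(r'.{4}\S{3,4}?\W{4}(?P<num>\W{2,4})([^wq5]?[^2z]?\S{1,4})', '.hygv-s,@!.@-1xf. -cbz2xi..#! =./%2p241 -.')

['', '@-', '1xf.', '', ' =./', '%2p24', '1 -.']

Pattern: exactly 4 of any character, then 3 to 4 of a non-whitespace character (lazy), then exactly 4 of a non-word character; then 2 to 4 of a non-word character (captured as 'num'); then optionally any character except [wq5], then optionally any character except [2z], then 1 to 4 of a non-whitespace character (captured).
Matches to split on: at [0:17] → '.hygv-s,@!.@-1xf.'; at [17:38] → ' -cbz2xi..#! =./%2p24'.
The group in the pattern means `split` returns the separators' captures alongside the pieces.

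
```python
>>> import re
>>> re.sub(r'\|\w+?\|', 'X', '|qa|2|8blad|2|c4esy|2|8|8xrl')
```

'X2X2X2X8xrl'

Matches: at [0:4] → '|qa|'; at [5:12] → '|8blad|'; at [13:20] → '|c4esy|'; at [21:24] → '|8|'.
Every occurrence is swapped for 'X'.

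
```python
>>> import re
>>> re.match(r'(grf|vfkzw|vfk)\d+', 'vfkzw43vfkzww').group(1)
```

With `match`, the pattern is implicitly anchored at the beginning.
The match spans [0:7] → 'vfkzw43'.
Captured: group 1 = 'vfkzw'.

'vfkzw'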